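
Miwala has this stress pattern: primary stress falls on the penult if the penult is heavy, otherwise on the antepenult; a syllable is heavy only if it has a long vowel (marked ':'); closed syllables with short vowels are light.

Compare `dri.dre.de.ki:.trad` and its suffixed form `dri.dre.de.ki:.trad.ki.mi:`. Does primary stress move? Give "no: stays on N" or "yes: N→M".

Base `dri.dre.de.ki:.trad` (5 syllables):
  Weights: 3 de L, 4 ki: H, 5 trad L.
  The penult (syllable 4, ki:) is heavy, so it takes stress.
  → primary stress on syllable 4.
Suffixed `dri.dre.de.ki:.trad.ki.mi:` (7 syllables):
  Weights: 5 trad L, 6 ki L, 7 mi: H.
  The penult (syllable 6, ki) is light, so stress falls on the antepenult (syllable 5, trad).
  → primary stress on syllable 5.

yes: 4→5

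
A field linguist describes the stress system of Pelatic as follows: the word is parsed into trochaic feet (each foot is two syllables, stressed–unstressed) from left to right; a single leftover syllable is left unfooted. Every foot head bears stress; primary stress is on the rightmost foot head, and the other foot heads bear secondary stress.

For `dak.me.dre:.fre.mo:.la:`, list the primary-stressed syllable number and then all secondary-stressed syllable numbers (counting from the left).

primary 5, secondary 1, 3

Parse left to right into trochaic (ˈσσ) feet: (ˈdak.me) (ˈdre:.fre) (ˈmo:.la:).
Foot heads (stressed positions): 1, 3, 5.
End Rule Rightmost: primary stress on the rightmost head = syllable 5.
Secondary stress on 1, 3: ˌdak.me.ˌdre:.fre.ˈmo:.la:.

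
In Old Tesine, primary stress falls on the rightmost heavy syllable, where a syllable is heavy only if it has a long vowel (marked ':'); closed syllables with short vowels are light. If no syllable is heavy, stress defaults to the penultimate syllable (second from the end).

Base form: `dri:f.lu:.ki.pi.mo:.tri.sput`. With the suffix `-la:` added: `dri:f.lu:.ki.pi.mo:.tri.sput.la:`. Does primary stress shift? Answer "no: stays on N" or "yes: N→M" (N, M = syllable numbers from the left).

yes: 5→8

Base `dri:f.lu:.ki.pi.mo:.tri.sput` (7 syllables):
  Weights: 1 dri:f H, 2 lu: H, 3 ki L, 4 pi L, 5 mo: H, 6 tri L, 7 sput L.
  Heavy syllables in the domain: 1, 2, 5. The rightmost is syllable 5 (mo:).
  → primary stress on syllable 5.
Suffixed `dri:f.lu:.ki.pi.mo:.tri.sput.la:` (8 syllables):
  Weights: 1 dri:f H, 2 lu: H, 3 ki L, 4 pi L, 5 mo: H, 6 tri L, 7 sput L, 8 la: H.
  Heavy syllables in the domain: 1, 2, 5, 8. The rightmost is syllable 8 (la:).
  → primary stress on syllable 8.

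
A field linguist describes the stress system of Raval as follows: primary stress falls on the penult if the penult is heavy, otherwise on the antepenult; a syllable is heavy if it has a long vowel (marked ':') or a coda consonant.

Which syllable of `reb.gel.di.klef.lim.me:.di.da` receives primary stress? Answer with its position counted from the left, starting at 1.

6

Weights: 6 me: H, 7 di L, 8 da L.
The penult (syllable 7, di) is light, so stress falls on the antepenult (syllable 6, me:).
Primary stress: syllable 6 → reb.gel.di.klef.lim.ˈme:.di.da.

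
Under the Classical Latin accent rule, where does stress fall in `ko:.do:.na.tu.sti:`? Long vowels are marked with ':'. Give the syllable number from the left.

3

Classical Latin: stress the penult if heavy (long vowel or closed), else the antepenult.
Weights: 3 na L, 4 tu L, 5 sti: H.
The penult (syllable 4, tu) is light, so stress falls on the antepenult (syllable 3, na).
Stress on syllable 3: ko:.do:.ˈna.tu.sti:.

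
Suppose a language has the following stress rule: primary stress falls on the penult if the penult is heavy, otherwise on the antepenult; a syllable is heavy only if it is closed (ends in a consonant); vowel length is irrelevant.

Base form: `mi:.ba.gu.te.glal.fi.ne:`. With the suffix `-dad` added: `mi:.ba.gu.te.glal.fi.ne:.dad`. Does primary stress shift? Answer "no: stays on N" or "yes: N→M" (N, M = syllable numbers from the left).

yes: 5→6

Base `mi:.ba.gu.te.glal.fi.ne:` (7 syllables):
  Weights: 5 glal H, 6 fi L, 7 ne: L.
  The penult (syllable 6, fi) is light, so stress falls on the antepenult (syllable 5, glal).
  → primary stress on syllable 5.
Suffixed `mi:.ba.gu.te.glal.fi.ne:.dad` (8 syllables):
  Weights: 6 fi L, 7 ne: L, 8 dad H.
  The penult (syllable 7, ne:) is light, so stress falls on the antepenult (syllable 6, fi).
  → primary stress on syllable 6.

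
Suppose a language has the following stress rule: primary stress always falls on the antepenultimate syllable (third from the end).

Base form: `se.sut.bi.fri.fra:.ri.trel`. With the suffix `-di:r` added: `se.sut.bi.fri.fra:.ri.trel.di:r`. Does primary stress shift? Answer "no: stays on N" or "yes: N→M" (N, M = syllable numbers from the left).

yes: 5→6

Base `se.sut.bi.fri.fra:.ri.trel` (7 syllables):
  The word has 7 syllables; the antepenultimate syllable (third from the end) is syllable 5 (fra:).
  → primary stress on syllable 5.
Suffixed `se.sut.bi.fri.fra:.ri.trel.di:r` (8 syllables):
  The word has 8 syllables; the antepenultimate syllable (third from the end) is syllable 6 (ri).
  → primary stress on syllable 6.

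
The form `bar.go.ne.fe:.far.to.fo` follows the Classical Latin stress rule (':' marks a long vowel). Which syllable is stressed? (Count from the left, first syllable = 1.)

Classical Latin: stress the penult if heavy (long vowel or closed), else the antepenult.
Weights: 5 far H, 6 to L, 7 fo L.
The penult (syllable 6, to) is light, so stress falls on the antepenult (syllable 5, far).
Stress on syllable 5: bar.go.ne.fe:.ˈfar.to.fo.

5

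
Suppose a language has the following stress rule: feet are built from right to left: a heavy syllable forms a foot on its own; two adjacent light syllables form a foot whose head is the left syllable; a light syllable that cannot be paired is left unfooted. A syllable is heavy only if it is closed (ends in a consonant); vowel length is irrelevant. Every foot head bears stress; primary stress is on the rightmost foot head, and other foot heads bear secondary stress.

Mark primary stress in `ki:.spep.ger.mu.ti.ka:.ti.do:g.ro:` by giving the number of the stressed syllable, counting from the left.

Weights: 1 ki: L, 2 spep H, 3 ger H, 4 mu L, 5 ti L, 6 ka: L, 7 ti L, 8 do:g H, 9 ro: L.
Parse right to left (heavy = foot alone; LL = one foot; stranded L unfooted): ki: (ˈspep) (ˈger) (ˈmu.ti) (ˈka:.ti) (ˈdo:g) ro:.
Foot heads: 2, 3, 4, 6, 8.
Primary stress on the rightmost head = syllable 8.
Primary stress: syllable 8 → ki:.spep.ger.mu.ti.ka:.ti.ˈdo:g.ro:.

8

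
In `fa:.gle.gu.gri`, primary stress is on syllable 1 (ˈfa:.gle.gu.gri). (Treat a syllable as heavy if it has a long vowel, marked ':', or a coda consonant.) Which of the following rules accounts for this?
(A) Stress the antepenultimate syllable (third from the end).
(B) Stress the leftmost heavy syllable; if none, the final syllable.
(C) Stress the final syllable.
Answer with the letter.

B

Rule A → syllable 2 (observed: 1).
Rule B → syllable 1 ✓.
Rule C → syllable 4 (observed: 1).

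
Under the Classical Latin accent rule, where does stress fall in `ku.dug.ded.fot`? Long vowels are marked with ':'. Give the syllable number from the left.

Classical Latin: stress the penult if heavy (long vowel or closed), else the antepenult.
Weights: 2 dug H, 3 ded H, 4 fot H.
The penult (syllable 3, ded) is heavy, so it takes stress.
Stress on syllable 3: ku.dug.ˈded.fot.

3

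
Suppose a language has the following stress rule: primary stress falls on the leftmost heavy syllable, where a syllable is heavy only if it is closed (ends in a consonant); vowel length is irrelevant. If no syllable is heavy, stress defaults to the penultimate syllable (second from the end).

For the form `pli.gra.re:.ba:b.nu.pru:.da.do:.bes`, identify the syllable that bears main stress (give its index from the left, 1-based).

4

Weights: 1 pli L, 2 gra L, 3 re: L, 4 ba:b H, 5 nu L, 6 pru: L, 7 da L, 8 do: L, 9 bes H.
Heavy syllables in the domain: 4, 9. The leftmost is syllable 4 (ba:b).
Primary stress: syllable 4 → pli.gra.re:.ˈba:b.nu.pru:.da.do:.bes.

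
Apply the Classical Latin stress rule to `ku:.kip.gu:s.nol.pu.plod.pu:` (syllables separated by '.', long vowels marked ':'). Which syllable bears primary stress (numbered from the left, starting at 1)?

Classical Latin: stress the penult if heavy (long vowel or closed), else the antepenult.
Weights: 5 pu L, 6 plod H, 7 pu: H.
The penult (syllable 6, plod) is heavy, so it takes stress.
Stress on syllable 6: ku:.kip.gu:s.nol.pu.ˈplod.pu:.

6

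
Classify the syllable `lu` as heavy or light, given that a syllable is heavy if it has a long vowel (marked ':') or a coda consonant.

light

`lu`: short vowel, open (no coda). Short vowel, open → light.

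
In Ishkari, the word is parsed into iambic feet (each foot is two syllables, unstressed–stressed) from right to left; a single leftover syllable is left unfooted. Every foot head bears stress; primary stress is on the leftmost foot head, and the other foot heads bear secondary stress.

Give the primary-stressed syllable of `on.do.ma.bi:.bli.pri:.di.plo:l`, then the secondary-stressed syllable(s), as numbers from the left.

Parse right to left into iambic (σˈσ) feet: (on.ˈdo) (ma.ˈbi:) (bli.ˈpri:) (di.ˈplo:l).
Foot heads (stressed positions): 2, 4, 6, 8.
End Rule Leftmost: primary stress on the leftmost head = syllable 2.
Secondary stress on 4, 6, 8: on.ˈdo.ma.ˌbi:.bli.ˌpri:.di.ˌplo:l.

primary 2, secondary 4, 6, 8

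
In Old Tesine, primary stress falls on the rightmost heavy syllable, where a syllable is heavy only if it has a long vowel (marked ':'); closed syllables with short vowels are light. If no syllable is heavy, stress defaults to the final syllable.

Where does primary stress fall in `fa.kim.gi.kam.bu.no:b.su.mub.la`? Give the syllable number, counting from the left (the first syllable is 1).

Weights: 1 fa L, 2 kim L, 3 gi L, 4 kam L, 5 bu L, 6 no:b H, 7 su L, 8 mub L, 9 la L.
Heavy syllables in the domain: 6. The rightmost is syllable 6 (no:b).
Primary stress: syllable 6 → fa.kim.gi.kam.bu.ˈno:b.su.mub.la.

6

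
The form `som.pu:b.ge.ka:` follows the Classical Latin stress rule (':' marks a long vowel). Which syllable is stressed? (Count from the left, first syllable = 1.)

2

Classical Latin: stress the penult if heavy (long vowel or closed), else the antepenult.
Weights: 2 pu:b H, 3 ge L, 4 ka: H.
The penult (syllable 3, ge) is light, so stress falls on the antepenult (syllable 2, pu:b).
Stress on syllable 2: som.ˈpu:b.ge.ka:.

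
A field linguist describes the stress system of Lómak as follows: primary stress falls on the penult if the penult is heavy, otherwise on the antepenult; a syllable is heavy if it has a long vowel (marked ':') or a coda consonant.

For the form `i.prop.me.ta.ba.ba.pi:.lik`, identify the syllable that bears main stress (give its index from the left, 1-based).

Weights: 6 ba L, 7 pi: H, 8 lik H.
The penult (syllable 7, pi:) is heavy, so it takes stress.
Primary stress: syllable 7 → i.prop.me.ta.ba.ba.ˈpi:.lik.

7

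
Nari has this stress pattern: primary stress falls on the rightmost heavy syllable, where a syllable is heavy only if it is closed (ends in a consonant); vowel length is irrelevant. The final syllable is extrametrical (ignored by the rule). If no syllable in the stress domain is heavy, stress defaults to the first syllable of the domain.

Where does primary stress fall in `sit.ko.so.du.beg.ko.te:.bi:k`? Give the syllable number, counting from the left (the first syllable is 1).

5

The final syllable (8, bi:k) is extrametrical; the stress domain is syllables 1–7.
Weights: 1 sit H, 2 ko L, 3 so L, 4 du L, 5 beg H, 6 ko L, 7 te: L.
Heavy syllables in the domain: 1, 5. The rightmost is syllable 5 (beg).
Primary stress: syllable 5 → sit.ko.so.du.ˈbeg.ko.te:.bi:k.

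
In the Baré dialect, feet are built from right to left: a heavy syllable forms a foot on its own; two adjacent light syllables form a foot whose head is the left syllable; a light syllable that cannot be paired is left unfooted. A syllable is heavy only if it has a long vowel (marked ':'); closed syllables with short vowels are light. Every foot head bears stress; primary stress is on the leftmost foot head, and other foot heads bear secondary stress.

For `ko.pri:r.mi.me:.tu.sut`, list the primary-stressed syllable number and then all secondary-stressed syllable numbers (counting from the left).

primary 2, secondary 4, 5

Weights: 1 ko L, 2 pri:r H, 3 mi L, 4 me: H, 5 tu L, 6 sut L.
Parse right to left (heavy = foot alone; LL = one foot; stranded L unfooted): ko (ˈpri:r) mi (ˈme:) (ˈtu.sut).
Foot heads: 2, 4, 5.
Primary stress on the leftmost head = syllable 2.
Secondary stress on 4, 5: ko.ˈpri:r.mi.ˌme:.ˌtu.sut.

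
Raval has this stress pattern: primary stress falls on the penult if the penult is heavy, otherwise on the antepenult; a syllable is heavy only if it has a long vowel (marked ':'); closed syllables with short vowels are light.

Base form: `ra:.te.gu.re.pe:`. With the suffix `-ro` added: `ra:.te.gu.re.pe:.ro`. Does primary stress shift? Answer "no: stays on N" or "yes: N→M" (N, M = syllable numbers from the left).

yes: 3→5

Base `ra:.te.gu.re.pe:` (5 syllables):
  Weights: 3 gu L, 4 re L, 5 pe: H.
  The penult (syllable 4, re) is light, so stress falls on the antepenult (syllable 3, gu).
  → primary stress on syllable 3.
Suffixed `ra:.te.gu.re.pe:.ro` (6 syllables):
  Weights: 4 re L, 5 pe: H, 6 ro L.
  The penult (syllable 5, pe:) is heavy, so it takes stress.
  → primary stress on syllable 5.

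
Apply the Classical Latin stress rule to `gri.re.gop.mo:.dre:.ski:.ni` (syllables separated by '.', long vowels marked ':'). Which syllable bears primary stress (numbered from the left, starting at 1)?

6

Classical Latin: stress the penult if heavy (long vowel or closed), else the antepenult.
Weights: 5 dre: H, 6 ski: H, 7 ni L.
The penult (syllable 6, ski:) is heavy, so it takes stress.
Stress on syllable 6: gri.re.gop.mo:.dre:.ˈski:.ni.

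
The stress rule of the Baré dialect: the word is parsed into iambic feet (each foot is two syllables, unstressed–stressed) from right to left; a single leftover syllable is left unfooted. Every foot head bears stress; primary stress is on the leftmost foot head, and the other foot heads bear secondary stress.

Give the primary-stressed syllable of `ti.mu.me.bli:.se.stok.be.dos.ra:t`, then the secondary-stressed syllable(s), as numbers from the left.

primary 3, secondary 5, 7, 9

Parse right to left into iambic (σˈσ) feet: ti (mu.ˈme) (bli:.ˈse) (stok.ˈbe) (dos.ˈra:t). Syllable 1 is left unfooted.
Foot heads (stressed positions): 3, 5, 7, 9.
End Rule Leftmost: primary stress on the leftmost head = syllable 3.
Secondary stress on 5, 7, 9: ti.mu.ˈme.bli:.ˌse.stok.ˌbe.dos.ˌra:t.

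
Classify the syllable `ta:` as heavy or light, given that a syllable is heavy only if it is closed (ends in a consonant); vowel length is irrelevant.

`ta:`: long vowel, open (no coda). Open (no coda) → light.

light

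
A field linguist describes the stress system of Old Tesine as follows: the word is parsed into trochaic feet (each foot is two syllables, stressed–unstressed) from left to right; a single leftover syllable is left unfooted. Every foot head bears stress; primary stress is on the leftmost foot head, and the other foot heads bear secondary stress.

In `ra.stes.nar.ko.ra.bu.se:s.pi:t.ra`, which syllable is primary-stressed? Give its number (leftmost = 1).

Parse left to right into trochaic (ˈσσ) feet: (ˈra.stes) (ˈnar.ko) (ˈra.bu) (ˈse:s.pi:t) ra. Syllable 9 is left unfooted.
Foot heads (stressed positions): 1, 3, 5, 7.
End Rule Leftmost: primary stress on the leftmost head = syllable 1.
Primary stress: syllable 1 → ˈra.stes.nar.ko.ra.bu.se:s.pi:t.ra.

1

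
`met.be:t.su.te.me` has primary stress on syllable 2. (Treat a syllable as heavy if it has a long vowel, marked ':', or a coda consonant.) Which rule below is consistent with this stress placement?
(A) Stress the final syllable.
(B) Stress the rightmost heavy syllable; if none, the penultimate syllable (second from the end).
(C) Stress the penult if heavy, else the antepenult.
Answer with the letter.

B

Rule A → syllable 5 (observed: 2).
Rule B → syllable 2 ✓.
Rule C → syllable 3 (observed: 2).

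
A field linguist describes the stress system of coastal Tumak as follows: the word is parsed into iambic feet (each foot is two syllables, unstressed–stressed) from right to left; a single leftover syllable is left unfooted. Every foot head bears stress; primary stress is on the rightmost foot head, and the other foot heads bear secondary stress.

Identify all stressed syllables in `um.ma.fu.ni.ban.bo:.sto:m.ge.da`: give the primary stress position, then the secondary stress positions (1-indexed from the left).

Parse right to left into iambic (σˈσ) feet: um (ma.ˈfu) (ni.ˈban) (bo:.ˈsto:m) (ge.ˈda). Syllable 1 is left unfooted.
Foot heads (stressed positions): 3, 5, 7, 9.
End Rule Rightmost: primary stress on the rightmost head = syllable 9.
Secondary stress on 3, 5, 7: um.ma.ˌfu.ni.ˌban.bo:.ˌsto:m.ge.ˈda.

primary 9, secondary 3, 5, 7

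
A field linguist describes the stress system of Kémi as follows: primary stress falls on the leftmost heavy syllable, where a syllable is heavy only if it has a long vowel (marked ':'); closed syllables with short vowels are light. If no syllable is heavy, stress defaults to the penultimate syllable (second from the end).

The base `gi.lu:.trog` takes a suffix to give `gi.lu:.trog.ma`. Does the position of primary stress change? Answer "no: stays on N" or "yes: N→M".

Base `gi.lu:.trog` (3 syllables):
  Weights: 1 gi L, 2 lu: H, 3 trog L.
  Heavy syllables in the domain: 2. The leftmost is syllable 2 (lu:).
  → primary stress on syllable 2.
Suffixed `gi.lu:.trog.ma` (4 syllables):
  Weights: 1 gi L, 2 lu: H, 3 trog L, 4 ma L.
  Heavy syllables in the domain: 2. The leftmost is syllable 2 (lu:).
  → primary stress on syllable 2.

no: stays on 2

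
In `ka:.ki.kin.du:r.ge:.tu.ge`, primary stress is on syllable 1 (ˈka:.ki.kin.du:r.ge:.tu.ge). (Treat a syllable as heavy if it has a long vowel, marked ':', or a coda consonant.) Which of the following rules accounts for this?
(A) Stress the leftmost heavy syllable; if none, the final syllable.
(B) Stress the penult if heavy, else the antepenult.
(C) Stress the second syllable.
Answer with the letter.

A

Rule A → syllable 1 ✓.
Rule B → syllable 5 (observed: 1).
Rule C → syllable 2 (observed: 1).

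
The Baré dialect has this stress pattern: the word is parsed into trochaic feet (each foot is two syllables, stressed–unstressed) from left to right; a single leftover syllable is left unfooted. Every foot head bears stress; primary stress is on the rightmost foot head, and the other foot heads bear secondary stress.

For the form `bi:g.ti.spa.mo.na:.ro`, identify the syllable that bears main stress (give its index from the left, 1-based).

Parse left to right into trochaic (ˈσσ) feet: (ˈbi:g.ti) (ˈspa.mo) (ˈna:.ro).
Foot heads (stressed positions): 1, 3, 5.
End Rule Rightmost: primary stress on the rightmost head = syllable 5.
Primary stress: syllable 5 → bi:g.ti.spa.mo.ˈna:.ro.

5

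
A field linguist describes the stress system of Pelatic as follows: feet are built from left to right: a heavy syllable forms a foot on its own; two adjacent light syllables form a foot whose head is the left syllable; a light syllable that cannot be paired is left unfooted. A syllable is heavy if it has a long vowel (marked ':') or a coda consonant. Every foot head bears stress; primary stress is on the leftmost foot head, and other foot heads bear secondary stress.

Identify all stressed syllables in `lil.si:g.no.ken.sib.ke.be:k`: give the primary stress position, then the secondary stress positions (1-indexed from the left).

primary 1, secondary 2, 4, 5, 7

Weights: 1 lil H, 2 si:g H, 3 no L, 4 ken H, 5 sib H, 6 ke L, 7 be:k H.
Parse left to right (heavy = foot alone; LL = one foot; stranded L unfooted): (ˈlil) (ˈsi:g) no (ˈken) (ˈsib) ke (ˈbe:k).
Foot heads: 1, 2, 4, 5, 7.
Primary stress on the leftmost head = syllable 1.
Secondary stress on 2, 4, 5, 7: ˈlil.ˌsi:g.no.ˌken.ˌsib.ke.ˌbe:k.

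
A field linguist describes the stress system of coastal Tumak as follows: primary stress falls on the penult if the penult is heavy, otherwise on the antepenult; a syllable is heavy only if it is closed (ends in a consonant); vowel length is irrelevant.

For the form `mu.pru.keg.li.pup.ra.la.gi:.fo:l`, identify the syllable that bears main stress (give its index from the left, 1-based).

7

Weights: 7 la L, 8 gi: L, 9 fo:l H.
The penult (syllable 8, gi:) is light, so stress falls on the antepenult (syllable 7, la).
Primary stress: syllable 7 → mu.pru.keg.li.pup.ra.ˈla.gi:.fo:l.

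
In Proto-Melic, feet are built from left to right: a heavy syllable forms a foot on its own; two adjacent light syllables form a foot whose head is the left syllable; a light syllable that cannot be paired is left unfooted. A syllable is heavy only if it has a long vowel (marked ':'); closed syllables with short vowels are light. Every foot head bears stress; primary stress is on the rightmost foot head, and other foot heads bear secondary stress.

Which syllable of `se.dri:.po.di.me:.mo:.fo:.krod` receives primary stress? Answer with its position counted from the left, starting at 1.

Weights: 1 se L, 2 dri: H, 3 po L, 4 di L, 5 me: H, 6 mo: H, 7 fo: H, 8 krod L.
Parse left to right (heavy = foot alone; LL = one foot; stranded L unfooted): se (ˈdri:) (ˈpo.di) (ˈme:) (ˈmo:) (ˈfo:) krod.
Foot heads: 2, 3, 5, 6, 7.
Primary stress on the rightmost head = syllable 7.
Primary stress: syllable 7 → se.dri:.po.di.me:.mo:.ˈfo:.krod.

7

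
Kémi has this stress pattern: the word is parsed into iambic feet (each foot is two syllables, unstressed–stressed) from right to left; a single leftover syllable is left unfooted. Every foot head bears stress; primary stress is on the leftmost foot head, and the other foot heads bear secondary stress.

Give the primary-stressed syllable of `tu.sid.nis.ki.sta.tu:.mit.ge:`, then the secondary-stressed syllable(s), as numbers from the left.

primary 2, secondary 4, 6, 8

Parse right to left into iambic (σˈσ) feet: (tu.ˈsid) (nis.ˈki) (sta.ˈtu:) (mit.ˈge:).
Foot heads (stressed positions): 2, 4, 6, 8.
End Rule Leftmost: primary stress on the leftmost head = syllable 2.
Secondary stress on 4, 6, 8: tu.ˈsid.nis.ˌki.sta.ˌtu:.mit.ˌge:.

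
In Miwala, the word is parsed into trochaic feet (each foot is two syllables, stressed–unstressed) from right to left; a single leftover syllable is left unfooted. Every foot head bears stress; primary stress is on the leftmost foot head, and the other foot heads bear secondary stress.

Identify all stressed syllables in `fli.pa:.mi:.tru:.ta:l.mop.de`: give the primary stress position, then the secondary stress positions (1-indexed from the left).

primary 2, secondary 4, 6

Parse right to left into trochaic (ˈσσ) feet: fli (ˈpa:.mi:) (ˈtru:.ta:l) (ˈmop.de). Syllable 1 is left unfooted.
Foot heads (stressed positions): 2, 4, 6.
End Rule Leftmost: primary stress on the leftmost head = syllable 2.
Secondary stress on 4, 6: fli.ˈpa:.mi:.ˌtru:.ta:l.ˌmop.de.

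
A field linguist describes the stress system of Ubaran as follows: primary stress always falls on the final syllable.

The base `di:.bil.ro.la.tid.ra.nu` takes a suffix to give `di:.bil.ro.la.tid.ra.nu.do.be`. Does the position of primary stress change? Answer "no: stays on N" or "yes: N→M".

yes: 7→9

Base `di:.bil.ro.la.tid.ra.nu` (7 syllables):
  The word has 7 syllables; the final syllable is syllable 7 (nu).
  → primary stress on syllable 7.
Suffixed `di:.bil.ro.la.tid.ra.nu.do.be` (9 syllables):
  The word has 9 syllables; the final syllable is syllable 9 (be).
  → primary stress on syllable 9.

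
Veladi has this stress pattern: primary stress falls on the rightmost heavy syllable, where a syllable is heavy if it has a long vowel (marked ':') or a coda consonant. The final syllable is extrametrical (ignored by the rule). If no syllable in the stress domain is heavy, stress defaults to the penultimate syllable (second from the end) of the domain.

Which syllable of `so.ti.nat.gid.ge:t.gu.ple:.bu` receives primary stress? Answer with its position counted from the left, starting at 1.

7

The final syllable (8, bu) is extrametrical; the stress domain is syllables 1–7.
Weights: 1 so L, 2 ti L, 3 nat H, 4 gid H, 5 ge:t H, 6 gu L, 7 ple: H.
Heavy syllables in the domain: 3, 4, 5, 7. The rightmost is syllable 7 (ple:).
Primary stress: syllable 7 → so.ti.nat.gid.ge:t.gu.ˈple:.bu.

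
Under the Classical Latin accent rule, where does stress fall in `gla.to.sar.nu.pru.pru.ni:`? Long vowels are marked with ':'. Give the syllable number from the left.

Classical Latin: stress the penult if heavy (long vowel or closed), else the antepenult.
Weights: 5 pru L, 6 pru L, 7 ni: H.
The penult (syllable 6, pru) is light, so stress falls on the antepenult (syllable 5, pru).
Stress on syllable 5: gla.to.sar.nu.ˈpru.pru.ni:.

5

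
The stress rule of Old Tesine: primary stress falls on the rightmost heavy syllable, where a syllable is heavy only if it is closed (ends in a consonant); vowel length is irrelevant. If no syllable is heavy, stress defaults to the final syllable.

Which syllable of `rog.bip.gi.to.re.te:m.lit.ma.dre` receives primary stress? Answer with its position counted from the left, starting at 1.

Weights: 1 rog H, 2 bip H, 3 gi L, 4 to L, 5 re L, 6 te:m H, 7 lit H, 8 ma L, 9 dre L.
Heavy syllables in the domain: 1, 2, 6, 7. The rightmost is syllable 7 (lit).
Primary stress: syllable 7 → rog.bip.gi.to.re.te:m.ˈlit.ma.dre.

7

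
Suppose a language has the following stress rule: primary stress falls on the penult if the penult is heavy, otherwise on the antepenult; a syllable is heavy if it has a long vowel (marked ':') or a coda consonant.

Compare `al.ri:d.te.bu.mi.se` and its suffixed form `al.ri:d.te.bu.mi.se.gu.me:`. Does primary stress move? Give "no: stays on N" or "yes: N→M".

Base `al.ri:d.te.bu.mi.se` (6 syllables):
  Weights: 4 bu L, 5 mi L, 6 se L.
  The penult (syllable 5, mi) is light, so stress falls on the antepenult (syllable 4, bu).
  → primary stress on syllable 4.
Suffixed `al.ri:d.te.bu.mi.se.gu.me:` (8 syllables):
  Weights: 6 se L, 7 gu L, 8 me: H.
  The penult (syllable 7, gu) is light, so stress falls on the antepenult (syllable 6, se).
  → primary stress on syllable 6.

yes: 4→6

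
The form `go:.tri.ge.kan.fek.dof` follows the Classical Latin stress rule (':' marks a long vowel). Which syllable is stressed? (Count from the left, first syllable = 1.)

Classical Latin: stress the penult if heavy (long vowel or closed), else the antepenult.
Weights: 4 kan H, 5 fek H, 6 dof H.
The penult (syllable 5, fek) is heavy, so it takes stress.
Stress on syllable 5: go:.tri.ge.kan.ˈfek.dof.

5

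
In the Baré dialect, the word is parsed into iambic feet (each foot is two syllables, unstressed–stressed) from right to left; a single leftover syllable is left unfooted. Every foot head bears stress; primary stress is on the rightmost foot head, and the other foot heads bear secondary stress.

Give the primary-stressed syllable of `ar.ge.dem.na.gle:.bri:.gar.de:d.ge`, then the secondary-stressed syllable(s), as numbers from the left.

Parse right to left into iambic (σˈσ) feet: ar (ge.ˈdem) (na.ˈgle:) (bri:.ˈgar) (de:d.ˈge). Syllable 1 is left unfooted.
Foot heads (stressed positions): 3, 5, 7, 9.
End Rule Rightmost: primary stress on the rightmost head = syllable 9.
Secondary stress on 3, 5, 7: ar.ge.ˌdem.na.ˌgle:.bri:.ˌgar.de:d.ˈge.

primary 9, secondary 3, 5, 7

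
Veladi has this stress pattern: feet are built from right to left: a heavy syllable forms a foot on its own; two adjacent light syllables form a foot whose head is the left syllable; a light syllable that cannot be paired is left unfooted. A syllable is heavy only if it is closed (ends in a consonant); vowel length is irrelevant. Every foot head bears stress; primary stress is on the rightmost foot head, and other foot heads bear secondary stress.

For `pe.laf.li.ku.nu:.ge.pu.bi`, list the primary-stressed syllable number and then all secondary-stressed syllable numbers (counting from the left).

primary 7, secondary 2, 3, 5

Weights: 1 pe L, 2 laf H, 3 li L, 4 ku L, 5 nu: L, 6 ge L, 7 pu L, 8 bi L.
Parse right to left (heavy = foot alone; LL = one foot; stranded L unfooted): pe (ˈlaf) (ˈli.ku) (ˈnu:.ge) (ˈpu.bi).
Foot heads: 2, 3, 5, 7.
Primary stress on the rightmost head = syllable 7.
Secondary stress on 2, 3, 5: pe.ˌlaf.ˌli.ku.ˌnu:.ge.ˈpu.bi.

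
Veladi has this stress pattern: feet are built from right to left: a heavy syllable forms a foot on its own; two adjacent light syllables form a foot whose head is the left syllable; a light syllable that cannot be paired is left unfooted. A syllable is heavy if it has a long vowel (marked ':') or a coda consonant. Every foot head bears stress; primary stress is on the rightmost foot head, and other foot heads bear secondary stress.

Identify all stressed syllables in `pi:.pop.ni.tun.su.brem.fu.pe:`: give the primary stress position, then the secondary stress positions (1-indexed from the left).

Weights: 1 pi: H, 2 pop H, 3 ni L, 4 tun H, 5 su L, 6 brem H, 7 fu L, 8 pe: H.
Parse right to left (heavy = foot alone; LL = one foot; stranded L unfooted): (ˈpi:) (ˈpop) ni (ˈtun) su (ˈbrem) fu (ˈpe:).
Foot heads: 1, 2, 4, 6, 8.
Primary stress on the rightmost head = syllable 8.
Secondary stress on 1, 2, 4, 6: ˌpi:.ˌpop.ni.ˌtun.su.ˌbrem.fu.ˈpe:.

primary 8, secondary 1, 2, 4, 6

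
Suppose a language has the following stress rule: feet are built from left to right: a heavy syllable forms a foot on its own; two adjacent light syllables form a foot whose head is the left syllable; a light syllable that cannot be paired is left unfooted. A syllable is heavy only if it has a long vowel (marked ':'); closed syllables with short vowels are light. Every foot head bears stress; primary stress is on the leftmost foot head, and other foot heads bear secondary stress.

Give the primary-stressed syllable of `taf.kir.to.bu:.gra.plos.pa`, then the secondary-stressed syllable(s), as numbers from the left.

Weights: 1 taf L, 2 kir L, 3 to L, 4 bu: H, 5 gra L, 6 plos L, 7 pa L.
Parse left to right (heavy = foot alone; LL = one foot; stranded L unfooted): (ˈtaf.kir) to (ˈbu:) (ˈgra.plos) pa.
Foot heads: 1, 4, 5.
Primary stress on the leftmost head = syllable 1.
Secondary stress on 4, 5: ˈtaf.kir.to.ˌbu:.ˌgra.plos.pa.

primary 1, secondary 4, 5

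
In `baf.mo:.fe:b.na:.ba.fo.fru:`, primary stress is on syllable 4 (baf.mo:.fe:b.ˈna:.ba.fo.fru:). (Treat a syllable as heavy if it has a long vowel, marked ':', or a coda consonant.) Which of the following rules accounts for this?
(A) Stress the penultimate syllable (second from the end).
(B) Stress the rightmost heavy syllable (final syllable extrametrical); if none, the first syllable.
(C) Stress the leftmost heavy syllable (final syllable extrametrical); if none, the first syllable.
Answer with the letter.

Rule A → syllable 6 (observed: 4).
Rule B → syllable 4 ✓.
Rule C → syllable 1 (observed: 4).

B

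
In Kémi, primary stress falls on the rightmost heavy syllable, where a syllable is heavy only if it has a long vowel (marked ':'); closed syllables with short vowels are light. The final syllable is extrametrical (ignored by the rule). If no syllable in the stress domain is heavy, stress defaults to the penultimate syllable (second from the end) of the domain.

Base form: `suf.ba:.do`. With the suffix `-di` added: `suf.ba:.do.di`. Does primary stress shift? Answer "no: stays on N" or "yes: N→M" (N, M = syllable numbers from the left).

no: stays on 2

Base `suf.ba:.do` (3 syllables):
  The final syllable (3, do) is extrametrical; the stress domain is syllables 1–2.
  Weights: 1 suf L, 2 ba: H.
  Heavy syllables in the domain: 2. The rightmost is syllable 2 (ba:).
  → primary stress on syllable 2.
Suffixed `suf.ba:.do.di` (4 syllables):
  The final syllable (4, di) is extrametrical; the stress domain is syllables 1–3.
  Weights: 1 suf L, 2 ba: H, 3 do L.
  Heavy syllables in the domain: 2. The rightmost is syllable 2 (ba:).
  → primary stress on syllable 2.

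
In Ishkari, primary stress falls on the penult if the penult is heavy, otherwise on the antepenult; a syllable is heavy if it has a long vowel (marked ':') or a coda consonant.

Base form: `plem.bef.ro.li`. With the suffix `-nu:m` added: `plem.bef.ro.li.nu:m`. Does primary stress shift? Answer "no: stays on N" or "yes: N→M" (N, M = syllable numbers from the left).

Base `plem.bef.ro.li` (4 syllables):
  Weights: 2 bef H, 3 ro L, 4 li L.
  The penult (syllable 3, ro) is light, so stress falls on the antepenult (syllable 2, bef).
  → primary stress on syllable 2.
Suffixed `plem.bef.ro.li.nu:m` (5 syllables):
  Weights: 3 ro L, 4 li L, 5 nu:m H.
  The penult (syllable 4, li) is light, so stress falls on the antepenult (syllable 3, ro).
  → primary stress on syllable 3.

yes: 2→3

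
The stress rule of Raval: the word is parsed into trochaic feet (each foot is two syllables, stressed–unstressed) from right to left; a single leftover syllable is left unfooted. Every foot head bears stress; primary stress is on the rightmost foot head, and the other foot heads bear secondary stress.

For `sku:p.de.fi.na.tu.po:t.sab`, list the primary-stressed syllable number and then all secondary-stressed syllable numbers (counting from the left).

Parse right to left into trochaic (ˈσσ) feet: sku:p (ˈde.fi) (ˈna.tu) (ˈpo:t.sab). Syllable 1 is left unfooted.
Foot heads (stressed positions): 2, 4, 6.
End Rule Rightmost: primary stress on the rightmost head = syllable 6.
Secondary stress on 2, 4: sku:p.ˌde.fi.ˌna.tu.ˈpo:t.sab.

primary 6, secondary 2, 4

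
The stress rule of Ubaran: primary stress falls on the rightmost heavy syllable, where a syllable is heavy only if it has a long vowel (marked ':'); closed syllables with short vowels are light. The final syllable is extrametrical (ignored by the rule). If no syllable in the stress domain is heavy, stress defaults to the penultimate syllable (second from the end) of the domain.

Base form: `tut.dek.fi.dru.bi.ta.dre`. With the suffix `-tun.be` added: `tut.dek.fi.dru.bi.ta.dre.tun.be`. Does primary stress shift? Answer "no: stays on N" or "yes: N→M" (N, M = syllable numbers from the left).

Base `tut.dek.fi.dru.bi.ta.dre` (7 syllables):
  The final syllable (7, dre) is extrametrical; the stress domain is syllables 1–6.
  Weights: 1 tut L, 2 dek L, 3 fi L, 4 dru L, 5 bi L, 6 ta L.
  No heavy syllable in the domain; default to the penultimate syllable (second from the end) of the domain = syllable 5.
  → primary stress on syllable 5.
Suffixed `tut.dek.fi.dru.bi.ta.dre.tun.be` (9 syllables):
  The final syllable (9, be) is extrametrical; the stress domain is syllables 1–8.
  Weights: 1 tut L, 2 dek L, 3 fi L, 4 dru L, 5 bi L, 6 ta L, 7 dre L, 8 tun L.
  No heavy syllable in the domain; default to the penultimate syllable (second from the end) of the domain = syllable 7.
  → primary stress on syllable 7.

yes: 5→7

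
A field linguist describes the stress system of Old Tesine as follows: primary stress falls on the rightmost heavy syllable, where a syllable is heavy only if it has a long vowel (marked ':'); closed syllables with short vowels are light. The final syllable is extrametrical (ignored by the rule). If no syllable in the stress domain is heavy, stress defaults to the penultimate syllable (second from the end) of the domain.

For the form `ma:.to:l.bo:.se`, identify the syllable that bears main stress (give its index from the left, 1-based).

The final syllable (4, se) is extrametrical; the stress domain is syllables 1–3.
Weights: 1 ma: H, 2 to:l H, 3 bo: H.
Heavy syllables in the domain: 1, 2, 3. The rightmost is syllable 3 (bo:).
Primary stress: syllable 3 → ma:.to:l.ˈbo:.se.

3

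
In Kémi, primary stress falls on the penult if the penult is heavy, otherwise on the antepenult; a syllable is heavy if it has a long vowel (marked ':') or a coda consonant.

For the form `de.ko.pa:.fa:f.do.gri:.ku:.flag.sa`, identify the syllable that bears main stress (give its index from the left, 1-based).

8

Weights: 7 ku: H, 8 flag H, 9 sa L.
The penult (syllable 8, flag) is heavy, so it takes stress.
Primary stress: syllable 8 → de.ko.pa:.fa:f.do.gri:.ku:.ˈflag.sa.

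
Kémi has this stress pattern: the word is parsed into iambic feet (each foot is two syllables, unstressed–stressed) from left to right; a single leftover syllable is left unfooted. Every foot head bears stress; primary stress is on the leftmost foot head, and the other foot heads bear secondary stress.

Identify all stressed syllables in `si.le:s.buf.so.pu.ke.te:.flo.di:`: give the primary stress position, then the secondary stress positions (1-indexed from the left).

Parse left to right into iambic (σˈσ) feet: (si.ˈle:s) (buf.ˈso) (pu.ˈke) (te:.ˈflo) di:. Syllable 9 is left unfooted.
Foot heads (stressed positions): 2, 4, 6, 8.
End Rule Leftmost: primary stress on the leftmost head = syllable 2.
Secondary stress on 4, 6, 8: si.ˈle:s.buf.ˌso.pu.ˌke.te:.ˌflo.di:.

primary 2, secondary 4, 6, 8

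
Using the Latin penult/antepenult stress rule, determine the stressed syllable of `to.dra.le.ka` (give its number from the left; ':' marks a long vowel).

2

Classical Latin: stress the penult if heavy (long vowel or closed), else the antepenult.
Weights: 2 dra L, 3 le L, 4 ka L.
The penult (syllable 3, le) is light, so stress falls on the antepenult (syllable 2, dra).
Stress on syllable 2: to.ˈdra.le.ka.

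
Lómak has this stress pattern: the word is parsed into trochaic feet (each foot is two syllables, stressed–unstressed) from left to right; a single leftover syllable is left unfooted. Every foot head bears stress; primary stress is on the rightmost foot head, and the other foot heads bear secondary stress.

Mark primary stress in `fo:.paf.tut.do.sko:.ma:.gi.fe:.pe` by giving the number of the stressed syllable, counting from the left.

7

Parse left to right into trochaic (ˈσσ) feet: (ˈfo:.paf) (ˈtut.do) (ˈsko:.ma:) (ˈgi.fe:) pe. Syllable 9 is left unfooted.
Foot heads (stressed positions): 1, 3, 5, 7.
End Rule Rightmost: primary stress on the rightmost head = syllable 7.
Primary stress: syllable 7 → fo:.paf.tut.do.sko:.ma:.ˈgi.fe:.pe.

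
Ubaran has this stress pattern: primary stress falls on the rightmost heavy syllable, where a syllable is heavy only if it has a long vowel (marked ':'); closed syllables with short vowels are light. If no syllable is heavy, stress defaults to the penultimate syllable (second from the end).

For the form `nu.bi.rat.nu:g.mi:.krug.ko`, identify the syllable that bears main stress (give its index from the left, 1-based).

Weights: 1 nu L, 2 bi L, 3 rat L, 4 nu:g H, 5 mi: H, 6 krug L, 7 ko L.
Heavy syllables in the domain: 4, 5. The rightmost is syllable 5 (mi:).
Primary stress: syllable 5 → nu.bi.rat.nu:g.ˈmi:.krug.ko.

5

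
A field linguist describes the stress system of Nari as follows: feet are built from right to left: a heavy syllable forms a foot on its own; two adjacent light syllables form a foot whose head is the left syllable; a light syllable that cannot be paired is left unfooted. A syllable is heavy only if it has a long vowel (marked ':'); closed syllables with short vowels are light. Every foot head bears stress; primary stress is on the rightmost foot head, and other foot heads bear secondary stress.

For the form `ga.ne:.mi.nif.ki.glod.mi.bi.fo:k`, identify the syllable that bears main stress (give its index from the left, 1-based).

9

Weights: 1 ga L, 2 ne: H, 3 mi L, 4 nif L, 5 ki L, 6 glod L, 7 mi L, 8 bi L, 9 fo:k H.
Parse right to left (heavy = foot alone; LL = one foot; stranded L unfooted): ga (ˈne:) (ˈmi.nif) (ˈki.glod) (ˈmi.bi) (ˈfo:k).
Foot heads: 2, 3, 5, 7, 9.
Primary stress on the rightmost head = syllable 9.
Primary stress: syllable 9 → ga.ne:.mi.nif.ki.glod.mi.bi.ˈfo:k.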